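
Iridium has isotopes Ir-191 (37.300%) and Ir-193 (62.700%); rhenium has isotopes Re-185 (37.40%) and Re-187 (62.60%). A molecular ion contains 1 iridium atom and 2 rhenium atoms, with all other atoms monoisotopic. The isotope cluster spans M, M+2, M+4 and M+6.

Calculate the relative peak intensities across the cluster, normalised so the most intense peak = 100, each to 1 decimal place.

Iridium pattern (n=1): 0.3730 : 0.6270
Rhenium pattern (n=2): 0.139876 : 0.468248 : 0.391876
Convolve the two distributions (both contribute in 2-u steps):
  M: 0.3730×0.139876 = 0.052174
  M+2: 0.3730×0.468248 + 0.6270×0.139876 = 0.262359
  M+4: 0.3730×0.391876 + 0.6270×0.468248 = 0.439761
  M+6: 0.6270×0.391876 = 0.245706
Scale to base peak (0.439761) = 100: 11.9 : 59.7 : 100.0 : 55.9

11.9 : 59.7 : 100.0 : 55.9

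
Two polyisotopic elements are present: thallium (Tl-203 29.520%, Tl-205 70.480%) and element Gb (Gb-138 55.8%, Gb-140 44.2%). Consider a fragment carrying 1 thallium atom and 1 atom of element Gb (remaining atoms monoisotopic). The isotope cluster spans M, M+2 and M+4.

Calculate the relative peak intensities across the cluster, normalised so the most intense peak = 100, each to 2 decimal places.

31.45 : 100.00 : 59.48

Thallium pattern (n=1): 0.2952 : 0.7048
Element Gb pattern (n=1): 0.5580 : 0.4420
Convolve the two distributions (both contribute in 2-u steps):
  M: 0.2952×0.5580 = 0.164722
  M+2: 0.2952×0.4420 + 0.7048×0.5580 = 0.523757
  M+4: 0.7048×0.4420 = 0.311522
Scale to base peak (0.523757) = 100: 31.45 : 100.00 : 59.48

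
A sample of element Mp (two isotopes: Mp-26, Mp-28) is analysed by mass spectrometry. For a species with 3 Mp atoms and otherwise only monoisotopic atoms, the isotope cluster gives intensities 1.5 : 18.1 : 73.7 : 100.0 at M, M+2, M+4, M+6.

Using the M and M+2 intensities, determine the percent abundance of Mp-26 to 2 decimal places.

19.91%

Let p = fractional abundance of Mp-26. I(M+2)/I(M) = [C(3,1)·p^2·(1−p)] / p^3 = 3·(1−p)/p = 18.1/1.5 = 12.0667
(1−p)/p = 12.0667/3 = 4.0222  ⇒  p = 1/(1 + 4.0222) = 0.1991
Mp-26: 19.91%, Mp-28: 80.09%.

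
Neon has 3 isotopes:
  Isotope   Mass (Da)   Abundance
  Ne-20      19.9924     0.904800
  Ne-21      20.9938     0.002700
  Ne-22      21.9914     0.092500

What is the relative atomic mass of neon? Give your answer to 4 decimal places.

20.1800 Da

Weight each isotope mass by its fractional abundance: 0.904800 × 19.9924 + 0.002700 × 20.9938 + 0.092500 × 21.9914
= 18.08912 + 0.05668 + 2.03420 = 20.18000 Da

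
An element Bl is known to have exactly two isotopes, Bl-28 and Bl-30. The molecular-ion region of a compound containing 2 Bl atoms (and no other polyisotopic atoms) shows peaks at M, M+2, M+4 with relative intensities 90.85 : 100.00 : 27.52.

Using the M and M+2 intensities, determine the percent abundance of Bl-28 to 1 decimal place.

64.5%

Write p for the Bl-28 fraction. I(M+2)/I(M) = [C(2,1)·p^1·(1−p)] / p^2 = 2·(1−p)/p = 100.00/90.85 = 1.1007
(1−p)/p = 1.1007/2 = 0.5504  ⇒  p = 1/(1 + 0.5504) = 0.6450
Bl-28: 64.5%, Bl-30: 35.5%.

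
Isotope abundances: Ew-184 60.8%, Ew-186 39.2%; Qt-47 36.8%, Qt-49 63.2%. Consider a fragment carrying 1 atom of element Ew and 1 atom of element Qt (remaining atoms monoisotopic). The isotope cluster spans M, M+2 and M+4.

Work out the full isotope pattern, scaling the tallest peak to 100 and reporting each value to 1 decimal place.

42.3 : 100.0 : 46.9

Element Ew pattern (n=1): 0.6080 : 0.3920
Element Qt pattern (n=1): 0.3680 : 0.6320
Convolve the two distributions (both contribute in 2-u steps):
  M: 0.6080×0.3680 = 0.223744
  M+2: 0.6080×0.6320 + 0.3920×0.3680 = 0.528512
  M+4: 0.3920×0.6320 = 0.247744
Scale to base peak (0.528512) = 100: 42.3 : 100.0 : 46.9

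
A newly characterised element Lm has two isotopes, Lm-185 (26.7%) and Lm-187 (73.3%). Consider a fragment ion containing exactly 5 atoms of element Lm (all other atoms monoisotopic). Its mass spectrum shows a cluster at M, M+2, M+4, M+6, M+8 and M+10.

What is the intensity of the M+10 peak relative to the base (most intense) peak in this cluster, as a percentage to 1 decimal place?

54.9%

(0.267 + 0.733)^5 gives M 0.0014, M+2 0.0186, M+4 0.1023, M+6 0.2808, M+8 0.3854, M+10 0.2116; the largest is M+8.
P(M+8) = C(5,4) × 0.267^1 × 0.733^4 = 5 × 0.2670 × 0.28867947 = 0.385387 (base)
P(M+10) = C(5,5) × 0.267^0 × 0.733^5 = 1 × 1.0000 × 0.21160205 = 0.211602
Relative intensity = 0.211602 / 0.385387 × 100 = 54.9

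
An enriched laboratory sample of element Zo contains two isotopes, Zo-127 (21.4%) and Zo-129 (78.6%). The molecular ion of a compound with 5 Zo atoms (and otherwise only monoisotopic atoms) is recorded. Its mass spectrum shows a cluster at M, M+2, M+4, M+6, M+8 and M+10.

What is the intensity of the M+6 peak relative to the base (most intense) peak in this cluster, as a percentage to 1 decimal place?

(0.214 + 0.786)^5 gives M 0.0004, M+2 0.0082, M+4 0.0605, M+6 0.2224, M+8 0.4084, M+10 0.3000; the largest is M+8.
P(M+8) = C(5,4) × 0.214^1 × 0.786^4 = 5 × 0.2140 × 0.3816719 = 0.408389 (base)
P(M+6) = C(5,3) × 0.214^2 × 0.786^3 = 10 × 0.045796 × 0.48558766 = 0.222380
Relative intensity = 0.222380 / 0.408389 × 100 = 54.5

54.5%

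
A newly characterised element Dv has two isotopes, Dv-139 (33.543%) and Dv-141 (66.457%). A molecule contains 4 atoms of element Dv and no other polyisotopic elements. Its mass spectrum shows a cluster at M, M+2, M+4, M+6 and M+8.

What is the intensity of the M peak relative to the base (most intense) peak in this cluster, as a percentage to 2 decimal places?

3.21%

(0.33543 + 0.66457)^4 gives M 0.0127, M+2 0.1003, M+4 0.2982, M+6 0.3938, M+8 0.1951; the largest is M+6.
P(M+6) = C(4,3) × 0.33543^1 × 0.66457^3 = 4 × 0.33543 × 0.29350952 = 0.393808 (base)
P(M) = C(4,0) × 0.33543^4 × 0.66457^0 = 1 × 0.01265924 × 1.0000 = 0.012659
Relative intensity = 0.012659 / 0.393808 × 100 = 3.21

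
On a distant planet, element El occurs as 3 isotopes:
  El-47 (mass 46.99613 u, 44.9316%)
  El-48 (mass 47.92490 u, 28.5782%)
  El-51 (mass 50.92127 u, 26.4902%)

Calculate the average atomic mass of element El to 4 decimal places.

Weight each isotope mass by its fractional abundance: 0.449316 × 46.99613 + 0.285782 × 47.92490 + 0.264902 × 50.92127
= 21.116113 + 13.696074 + 13.489146 = 48.301333 u

48.3013 u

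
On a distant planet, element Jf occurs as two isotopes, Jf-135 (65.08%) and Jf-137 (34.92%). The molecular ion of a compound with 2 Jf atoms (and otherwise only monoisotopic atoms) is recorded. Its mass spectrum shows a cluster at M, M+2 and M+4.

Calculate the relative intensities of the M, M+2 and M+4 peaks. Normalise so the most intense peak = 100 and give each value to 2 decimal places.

The 2 Jf atoms are independent, so intensities follow the terms of (0.6508 + 0.3492)^2.
P(M) = 0.6508^2 = 0.423541
P(M+2) = 2 × 0.6508^1 × 0.3492^1 = 0.454519
P(M+4) = 0.3492^2 = 0.121941
The M+2 peak is largest (0.454519); scaling to 100 gives 93.18 : 100.00 : 26.83.

93.18 : 100.00 : 26.83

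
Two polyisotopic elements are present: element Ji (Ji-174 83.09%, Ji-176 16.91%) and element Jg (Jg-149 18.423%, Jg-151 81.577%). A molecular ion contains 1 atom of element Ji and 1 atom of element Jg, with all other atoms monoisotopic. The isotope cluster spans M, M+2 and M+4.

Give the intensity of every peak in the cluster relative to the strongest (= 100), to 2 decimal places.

Element Ji pattern (n=1): 0.8309 : 0.1691
Element Jg pattern (n=1): 0.18423 : 0.81577
Convolve the two distributions (both contribute in 2-u steps):
  M: 0.8309×0.18423 = 0.153077
  M+2: 0.8309×0.81577 + 0.1691×0.18423 = 0.708977
  M+4: 0.1691×0.81577 = 0.137947
Scale to base peak (0.708977) = 100: 21.59 : 100.00 : 19.46

21.59 : 100.00 : 19.46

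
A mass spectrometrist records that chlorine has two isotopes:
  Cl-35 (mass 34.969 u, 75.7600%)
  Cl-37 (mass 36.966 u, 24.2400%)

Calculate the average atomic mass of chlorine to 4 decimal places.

Ar = Σ fᵢ·mᵢ = 0.757600 × 34.969 + 0.242400 × 36.966
= 26.49251 + 8.96056 = 35.45307 u

35.4531 u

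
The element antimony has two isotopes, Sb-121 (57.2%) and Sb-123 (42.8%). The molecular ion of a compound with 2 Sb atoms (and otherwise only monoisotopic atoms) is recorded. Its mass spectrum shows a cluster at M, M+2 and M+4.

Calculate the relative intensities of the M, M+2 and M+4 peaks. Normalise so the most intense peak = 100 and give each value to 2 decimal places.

Each Sb atom is independently Sb-121 (p = 0.572) or Sb-123 (q = 0.428); the cluster is the binomial expansion (p + q)^2.
P(M) = 0.572^2 = 0.327184
P(M+2) = 2 × 0.572^1 × 0.428^1 = 0.489632
P(M+4) = 0.428^2 = 0.183184
The M+2 peak is largest (0.489632); scaling to 100 gives 66.82 : 100.00 : 37.41.

66.82 : 100.00 : 37.41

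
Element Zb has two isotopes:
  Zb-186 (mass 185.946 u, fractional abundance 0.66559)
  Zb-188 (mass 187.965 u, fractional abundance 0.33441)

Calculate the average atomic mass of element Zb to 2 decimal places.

Average mass = Σ (abundance × isotope mass) = 0.66559 × 185.946 + 0.33441 × 187.965
= 123.7638 + 62.8574 = 186.6212 u

186.62 u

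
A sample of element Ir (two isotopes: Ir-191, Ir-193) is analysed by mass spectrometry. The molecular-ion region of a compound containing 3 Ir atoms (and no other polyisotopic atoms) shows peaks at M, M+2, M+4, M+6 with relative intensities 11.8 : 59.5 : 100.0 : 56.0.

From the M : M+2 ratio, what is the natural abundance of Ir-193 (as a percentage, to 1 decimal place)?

62.7%

If p is the fraction of Ir that is Ir-191, then I(M+2)/I(M) = [C(3,1)·p^2·(1−p)] / p^3 = 3·(1−p)/p = 59.5/11.8 = 5.0424
(1−p)/p = 5.0424/3 = 1.6808  ⇒  p = 1/(1 + 1.6808) = 0.3730
Ir-191: 37.3%, Ir-193: 62.7%.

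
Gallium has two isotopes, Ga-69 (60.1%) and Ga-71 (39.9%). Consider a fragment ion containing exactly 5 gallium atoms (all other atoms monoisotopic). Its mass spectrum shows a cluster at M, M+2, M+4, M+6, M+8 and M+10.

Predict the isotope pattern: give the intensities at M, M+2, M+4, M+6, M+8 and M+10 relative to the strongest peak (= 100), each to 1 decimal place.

The 5 Ga atoms are independent, so intensities follow the terms of (0.601 + 0.399)^5.
P(M) = 0.601^5 = 0.078410
P(M+2) = 5 × 0.601^4 × 0.399^1 = 0.260280
P(M+4) = 10 × 0.601^3 × 0.399^2 = 0.345596
P(M+6) = 10 × 0.601^2 × 0.399^3 = 0.229439
P(M+8) = 5 × 0.601^1 × 0.399^4 = 0.076162
P(M+10) = 0.399^5 = 0.010113
The M+4 peak is largest (0.345596); scaling to 100 gives 22.7 : 75.3 : 100.0 : 66.4 : 22.0 : 2.9.

22.7 : 75.3 : 100.0 : 66.4 : 22.0 : 2.9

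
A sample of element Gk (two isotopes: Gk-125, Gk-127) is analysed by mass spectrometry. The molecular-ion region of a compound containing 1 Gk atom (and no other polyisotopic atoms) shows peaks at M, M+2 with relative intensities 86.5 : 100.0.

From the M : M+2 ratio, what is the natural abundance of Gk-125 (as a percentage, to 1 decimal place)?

If p is the fraction of Gk that is Gk-125, then I(M+2)/I(M) = [C(1,1)·p^0·(1−p)] / p^1 = 1·(1−p)/p = 100.0/86.5 = 1.1561
(1−p)/p = 1.1561/1 = 1.1561  ⇒  p = 1/(1 + 1.1561) = 0.4638
Gk-125: 46.4%, Gk-127: 53.6%.

46.4%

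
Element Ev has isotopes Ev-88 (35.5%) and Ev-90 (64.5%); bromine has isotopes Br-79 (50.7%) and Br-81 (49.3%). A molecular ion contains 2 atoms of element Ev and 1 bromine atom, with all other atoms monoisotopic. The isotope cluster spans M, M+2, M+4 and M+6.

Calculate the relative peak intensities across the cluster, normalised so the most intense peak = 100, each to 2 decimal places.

Element Ev pattern (n=2): 0.126025 : 0.45795 : 0.416025
Bromine pattern (n=1): 0.5070 : 0.4930
Convolve the two distributions (both contribute in 2-u steps):
  M: 0.126025×0.5070 = 0.063895
  M+2: 0.126025×0.4930 + 0.45795×0.5070 = 0.294311
  M+4: 0.45795×0.4930 + 0.416025×0.5070 = 0.436694
  M+6: 0.416025×0.4930 = 0.205100
Scale to base peak (0.436694) = 100: 14.63 : 67.40 : 100.00 : 46.97

14.63 : 67.40 : 100.00 : 46.97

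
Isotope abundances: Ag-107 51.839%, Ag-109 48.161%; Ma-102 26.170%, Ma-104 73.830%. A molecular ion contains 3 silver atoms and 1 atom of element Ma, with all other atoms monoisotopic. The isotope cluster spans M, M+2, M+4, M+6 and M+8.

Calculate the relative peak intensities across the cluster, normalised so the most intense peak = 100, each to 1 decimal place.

Silver pattern (n=3): 0.13930601 : 0.38826655 : 0.36071887 : 0.11170857
Element Ma pattern (n=1): 0.2617 : 0.7383
Convolve the two distributions (both contribute in 2-u steps):
  M: 0.13930601×0.2617 = 0.036456
  M+2: 0.13930601×0.7383 + 0.38826655×0.2617 = 0.204459
  M+4: 0.38826655×0.7383 + 0.36071887×0.2617 = 0.381057
  M+6: 0.36071887×0.7383 + 0.11170857×0.2617 = 0.295553
  M+8: 0.11170857×0.7383 = 0.082474
Scale to base peak (0.381057) = 100: 9.6 : 53.7 : 100.0 : 77.6 : 21.6

9.6 : 53.7 : 100.0 : 77.6 : 21.6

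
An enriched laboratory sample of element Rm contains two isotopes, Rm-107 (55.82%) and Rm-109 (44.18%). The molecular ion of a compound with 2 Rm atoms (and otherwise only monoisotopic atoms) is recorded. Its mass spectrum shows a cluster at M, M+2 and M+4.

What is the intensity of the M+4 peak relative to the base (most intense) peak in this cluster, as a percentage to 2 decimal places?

Binomial terms of (0.5582 + 0.4418)^2: M 0.3116, M+2 0.4932, M+4 0.1952 → M+2 is the base peak.
P(M+2) = C(2,1) × 0.5582^1 × 0.4418^1 = 2 × 0.5582 × 0.4418 = 0.493226 (base)
P(M+4) = C(2,2) × 0.5582^0 × 0.4418^2 = 1 × 1.0000 × 0.19518724 = 0.195187
Relative intensity = 0.195187 / 0.493226 × 100 = 39.57

39.57%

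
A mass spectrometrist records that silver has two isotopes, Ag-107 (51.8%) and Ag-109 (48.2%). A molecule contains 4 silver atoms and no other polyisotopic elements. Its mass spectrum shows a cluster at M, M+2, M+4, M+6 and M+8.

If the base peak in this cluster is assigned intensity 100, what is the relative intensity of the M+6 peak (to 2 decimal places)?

Binomial terms of (0.518 + 0.482)^4: M 0.0720, M+2 0.2680, M+4 0.3740, M+6 0.2320, M+8 0.0540 → M+4 is the base peak.
P(M+4) = C(4,2) × 0.518^2 × 0.482^2 = 6 × 0.268324 × 0.232324 = 0.374029 (base)
P(M+6) = C(4,3) × 0.518^1 × 0.482^3 = 4 × 0.5180 × 0.11198017 = 0.232023
Relative intensity = 0.232023 / 0.374029 × 100 = 62.03

62.03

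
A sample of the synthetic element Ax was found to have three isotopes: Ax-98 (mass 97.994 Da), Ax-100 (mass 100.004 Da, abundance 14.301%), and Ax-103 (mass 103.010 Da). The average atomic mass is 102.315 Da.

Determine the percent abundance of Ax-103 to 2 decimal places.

80.41%

The remaining 85.699% is split between Ax-98 (fraction x) and Ax-103 (fraction 0.85699 − x).
Substituting: 97.994x + 103.010(0.85699 − x) = 88.01342796
(97.994 − 103.010)x = -0.26511194  ⇒  x = 0.05285, y = 0.80414
Ax-98: 5.29%, Ax-103: 80.41%.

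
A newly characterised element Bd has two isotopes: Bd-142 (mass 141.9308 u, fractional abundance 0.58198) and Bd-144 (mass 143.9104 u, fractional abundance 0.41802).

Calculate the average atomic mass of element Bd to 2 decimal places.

142.76 u

Weight each isotope mass by its fractional abundance: 0.58198 × 141.9308 + 0.41802 × 143.9104
= 82.60089 + 60.15743 = 142.75832 u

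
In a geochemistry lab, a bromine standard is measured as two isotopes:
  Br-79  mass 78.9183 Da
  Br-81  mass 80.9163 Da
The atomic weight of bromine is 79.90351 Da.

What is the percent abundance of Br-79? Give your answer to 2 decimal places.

Writing the weighted mean with unknown fraction x of Br-79:
78.9183·x + 80.9163·(1 − x) = 79.90351
(78.9183 − 80.9163)·x = 79.90351 − 80.9163
x = -1.01279 / -1.9980 = 0.50690 → 50.69% Br-79, 49.31% Br-81.

50.69%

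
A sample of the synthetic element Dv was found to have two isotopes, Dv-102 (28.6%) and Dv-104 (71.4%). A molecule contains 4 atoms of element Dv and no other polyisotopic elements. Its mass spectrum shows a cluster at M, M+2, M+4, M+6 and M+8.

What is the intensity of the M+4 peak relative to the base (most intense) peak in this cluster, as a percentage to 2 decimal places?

Term probabilities: M 0.0067, M+2 0.0668, M+4 0.2502, M+6 0.4164, M+8 0.2599. Base peak = M+6.
P(M+6) = C(4,3) × 0.286^1 × 0.714^3 = 4 × 0.2860 × 0.36399434 = 0.416410 (base)
P(M+4) = C(4,2) × 0.286^2 × 0.714^2 = 6 × 0.081796 × 0.509796 = 0.250196
Relative intensity = 0.250196 / 0.416410 × 100 = 60.08

60.08%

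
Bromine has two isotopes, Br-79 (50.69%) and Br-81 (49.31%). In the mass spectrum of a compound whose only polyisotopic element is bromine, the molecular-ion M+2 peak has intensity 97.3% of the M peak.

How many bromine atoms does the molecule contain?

1

The M+2/M ratio from n Br atoms is n · q/p = n · 0.4931/0.5069.
n = 0.973 × 0.5069/0.4931 = 1.00 ≈ 1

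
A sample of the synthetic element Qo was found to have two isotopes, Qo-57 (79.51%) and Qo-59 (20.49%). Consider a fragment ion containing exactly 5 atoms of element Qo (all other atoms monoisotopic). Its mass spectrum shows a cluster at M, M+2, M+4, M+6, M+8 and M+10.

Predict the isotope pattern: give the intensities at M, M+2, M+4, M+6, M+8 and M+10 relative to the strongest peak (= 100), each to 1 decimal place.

Each Qo atom is independently Qo-57 (p = 0.7951) or Qo-59 (q = 0.2049); the cluster is the binomial expansion (p + q)^5.
P(M) = 0.7951^5 = 0.317767
P(M+2) = 5 × 0.7951^4 × 0.2049^1 = 0.409448
P(M+4) = 10 × 0.7951^3 × 0.2049^2 = 0.211032
P(M+6) = 10 × 0.7951^2 × 0.2049^3 = 0.054384
P(M+8) = 5 × 0.7951^1 × 0.2049^4 = 0.007007
P(M+10) = 0.2049^5 = 0.000361
The M+2 peak is largest (0.409448); scaling to 100 gives 77.6 : 100.0 : 51.5 : 13.3 : 1.7 : 0.1.

77.6 : 100.0 : 51.5 : 13.3 : 1.7 : 0.1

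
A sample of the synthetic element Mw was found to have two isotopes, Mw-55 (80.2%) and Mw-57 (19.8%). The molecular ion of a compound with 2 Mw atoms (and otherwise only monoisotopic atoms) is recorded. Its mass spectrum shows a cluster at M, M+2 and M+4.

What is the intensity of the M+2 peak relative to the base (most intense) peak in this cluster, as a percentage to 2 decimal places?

(0.802 + 0.198)^2 gives M 0.6432, M+2 0.3176, M+4 0.0392; the largest is M.
P(M) = C(2,0) × 0.802^2 × 0.198^0 = 1 × 0.643204 × 1.0000 = 0.643204 (base)
P(M+2) = C(2,1) × 0.802^1 × 0.198^1 = 2 × 0.8020 × 0.1980 = 0.317592
Relative intensity = 0.317592 / 0.643204 × 100 = 49.38

49.38%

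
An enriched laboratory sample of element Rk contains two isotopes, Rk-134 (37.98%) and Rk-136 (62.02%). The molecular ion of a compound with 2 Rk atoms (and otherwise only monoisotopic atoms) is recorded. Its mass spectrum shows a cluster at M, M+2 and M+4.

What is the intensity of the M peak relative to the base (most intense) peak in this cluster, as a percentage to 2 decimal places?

30.62%

Binomial terms of (0.3798 + 0.6202)^2: M 0.1442, M+2 0.4711, M+4 0.3846 → M+2 is the base peak.
P(M+2) = C(2,1) × 0.3798^1 × 0.6202^1 = 2 × 0.3798 × 0.6202 = 0.471104 (base)
P(M) = C(2,0) × 0.3798^2 × 0.6202^0 = 1 × 0.14424804 × 1.0000 = 0.144248
Relative intensity = 0.144248 / 0.471104 × 100 = 30.62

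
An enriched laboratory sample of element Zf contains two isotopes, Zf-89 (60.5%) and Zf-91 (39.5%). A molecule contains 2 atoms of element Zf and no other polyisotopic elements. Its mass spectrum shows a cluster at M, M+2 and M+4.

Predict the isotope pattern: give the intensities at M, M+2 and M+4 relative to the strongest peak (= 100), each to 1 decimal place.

The 2 Zf atoms are independent, so intensities follow the terms of (0.605 + 0.395)^2.
P(M) = 0.605^2 = 0.366025
P(M+2) = 2 × 0.605^1 × 0.395^1 = 0.477950
P(M+4) = 0.395^2 = 0.156025
The M+2 peak is largest (0.477950); scaling to 100 gives 76.6 : 100.0 : 32.6.

76.6 : 100.0 : 32.6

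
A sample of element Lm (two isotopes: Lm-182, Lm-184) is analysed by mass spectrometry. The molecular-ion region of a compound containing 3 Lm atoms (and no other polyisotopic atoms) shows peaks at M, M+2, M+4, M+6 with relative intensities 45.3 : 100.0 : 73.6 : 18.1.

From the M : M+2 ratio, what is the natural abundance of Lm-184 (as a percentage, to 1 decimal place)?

42.4%

Let p = fractional abundance of Lm-182. I(M+2)/I(M) = [C(3,1)·p^2·(1−p)] / p^3 = 3·(1−p)/p = 100.0/45.3 = 2.2075
(1−p)/p = 2.2075/3 = 0.7358  ⇒  p = 1/(1 + 0.7358) = 0.5761
Lm-182: 57.6%, Lm-184: 42.4%.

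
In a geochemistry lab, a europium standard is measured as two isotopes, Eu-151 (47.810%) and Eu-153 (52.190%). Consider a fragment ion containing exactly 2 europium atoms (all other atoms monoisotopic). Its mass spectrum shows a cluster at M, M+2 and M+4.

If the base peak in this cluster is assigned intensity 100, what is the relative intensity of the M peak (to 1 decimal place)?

45.8

(0.47810 + 0.52190)^2 gives M 0.2286, M+2 0.4990, M+4 0.2724; the largest is M+2.
P(M+2) = C(2,1) × 0.47810^1 × 0.52190^1 = 2 × 0.4781 × 0.5219 = 0.499041 (base)
P(M) = C(2,0) × 0.47810^2 × 0.52190^0 = 1 × 0.22857961 × 1.0000 = 0.228580
Relative intensity = 0.228580 / 0.499041 × 100 = 45.8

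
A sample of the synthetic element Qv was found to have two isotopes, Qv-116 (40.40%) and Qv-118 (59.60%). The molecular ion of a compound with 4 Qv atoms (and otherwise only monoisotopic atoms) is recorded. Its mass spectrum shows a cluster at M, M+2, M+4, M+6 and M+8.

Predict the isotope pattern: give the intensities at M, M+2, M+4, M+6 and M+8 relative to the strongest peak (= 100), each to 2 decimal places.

7.66 : 45.19 : 100.00 : 98.35 : 36.27

Expanding (0.4040 + 0.5960)^4:
P(M) = 0.4040^4 = 0.026639
P(M+2) = 4 × 0.4040^3 × 0.5960^1 = 0.157199
P(M+4) = 6 × 0.4040^2 × 0.5960^2 = 0.347862
P(M+6) = 4 × 0.4040^1 × 0.5960^3 = 0.342121
P(M+8) = 0.5960^4 = 0.126178
The M+4 peak is largest (0.347862); scaling to 100 gives 7.66 : 45.19 : 100.00 : 98.35 : 36.27.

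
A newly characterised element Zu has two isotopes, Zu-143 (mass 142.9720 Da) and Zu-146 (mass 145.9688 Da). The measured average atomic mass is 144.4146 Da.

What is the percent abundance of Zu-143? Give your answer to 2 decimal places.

51.86%

Writing the weighted mean with unknown fraction x of Zu-143:
142.9720·x + 145.9688·(1 − x) = 144.4146
(142.9720 − 145.9688)·x = 144.4146 − 145.9688
x = -1.5542 / -2.9968 = 0.51862 → 51.86% Zu-143, 48.14% Zu-146.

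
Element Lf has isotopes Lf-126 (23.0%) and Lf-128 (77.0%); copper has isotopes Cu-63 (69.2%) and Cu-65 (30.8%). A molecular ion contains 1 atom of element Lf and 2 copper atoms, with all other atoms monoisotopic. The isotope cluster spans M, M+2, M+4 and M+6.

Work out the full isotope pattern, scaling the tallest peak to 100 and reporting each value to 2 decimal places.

23.60 : 100.00 : 74.99 : 15.65

Element Lf pattern (n=1): 0.2300 : 0.7700
Copper pattern (n=2): 0.478864 : 0.426272 : 0.094864
Convolve the two distributions (both contribute in 2-u steps):
  M: 0.2300×0.478864 = 0.110139
  M+2: 0.2300×0.426272 + 0.7700×0.478864 = 0.466768
  M+4: 0.2300×0.094864 + 0.7700×0.426272 = 0.350048
  M+6: 0.7700×0.094864 = 0.073045
Scale to base peak (0.466768) = 100: 23.60 : 100.00 : 74.99 : 15.65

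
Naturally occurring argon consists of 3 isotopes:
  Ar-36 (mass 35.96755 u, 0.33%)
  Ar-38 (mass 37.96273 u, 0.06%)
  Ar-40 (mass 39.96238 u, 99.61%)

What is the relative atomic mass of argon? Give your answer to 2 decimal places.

Ar = Σ fᵢ·mᵢ = 0.0033 × 35.96755 + 0.0006 × 37.96273 + 0.9961 × 39.96238
= 0.118693 + 0.022778 + 39.806527 = 39.947998 u

39.95 u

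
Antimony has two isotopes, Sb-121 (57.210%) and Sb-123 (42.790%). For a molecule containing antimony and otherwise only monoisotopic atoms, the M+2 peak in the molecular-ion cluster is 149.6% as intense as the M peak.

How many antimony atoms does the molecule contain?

2

For n independent Sb atoms, I(M+2)/I(M) = n · (abundance Sb-123) / (abundance Sb-121) = n · 0.42790/0.57210.
n = 1.496 × 0.57210/0.42790 = 2.00 ≈ 2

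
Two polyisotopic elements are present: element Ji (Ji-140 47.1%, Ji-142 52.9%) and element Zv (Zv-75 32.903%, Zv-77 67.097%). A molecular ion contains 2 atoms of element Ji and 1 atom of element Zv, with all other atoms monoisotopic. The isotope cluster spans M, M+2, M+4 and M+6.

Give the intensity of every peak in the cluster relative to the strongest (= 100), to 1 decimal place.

17.1 : 73.4 : 100.0 : 44.0

Element Ji pattern (n=2): 0.221841 : 0.498318 : 0.279841
Element Zv pattern (n=1): 0.32903 : 0.67097
Convolve the two distributions (both contribute in 2-u steps):
  M: 0.221841×0.32903 = 0.072992
  M+2: 0.221841×0.67097 + 0.498318×0.32903 = 0.312810
  M+4: 0.498318×0.67097 + 0.279841×0.32903 = 0.426433
  M+6: 0.279841×0.67097 = 0.187765
Scale to base peak (0.426433) = 100: 17.1 : 73.4 : 100.0 : 44.0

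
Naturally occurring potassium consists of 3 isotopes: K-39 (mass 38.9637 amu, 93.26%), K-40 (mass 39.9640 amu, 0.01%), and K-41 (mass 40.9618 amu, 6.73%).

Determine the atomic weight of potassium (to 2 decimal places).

39.10 amu

Ar = Σ fᵢ·mᵢ = 0.9326 × 38.9637 + 0.0001 × 39.9640 + 0.0673 × 40.9618
= 36.33755 + 0.00400 + 2.75673 = 39.09828 amu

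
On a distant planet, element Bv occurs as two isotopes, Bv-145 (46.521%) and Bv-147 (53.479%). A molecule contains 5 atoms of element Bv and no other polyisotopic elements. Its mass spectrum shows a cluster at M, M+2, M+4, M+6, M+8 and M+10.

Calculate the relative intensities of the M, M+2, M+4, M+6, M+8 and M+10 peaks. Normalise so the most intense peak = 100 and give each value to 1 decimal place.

The 5 Bv atoms are independent, so intensities follow the terms of (0.46521 + 0.53479)^5.
P(M) = 0.46521^5 = 0.021789
P(M+2) = 5 × 0.46521^4 × 0.53479^1 = 0.125242
P(M+4) = 10 × 0.46521^3 × 0.53479^2 = 0.287948
P(M+6) = 10 × 0.46521^2 × 0.53479^3 = 0.331015
P(M+8) = 5 × 0.46521^1 × 0.53479^4 = 0.190262
P(M+10) = 0.53479^5 = 0.043744
The M+6 peak is largest (0.331015); scaling to 100 gives 6.6 : 37.8 : 87.0 : 100.0 : 57.5 : 13.2.

6.6 : 37.8 : 87.0 : 100.0 : 57.5 : 13.2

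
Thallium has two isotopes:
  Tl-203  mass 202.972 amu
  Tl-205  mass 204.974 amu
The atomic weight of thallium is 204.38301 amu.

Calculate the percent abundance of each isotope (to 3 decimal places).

Let x be the fractional abundance of Tl-203; then Tl-205 has abundance 1 − x.
202.972·x + 204.974·(1 − x) = 204.38301
(202.972 − 204.974)·x = 204.38301 − 204.974
x = -0.59099 / -2.002 = 0.29520 → 29.520% Tl-203, 70.480% Tl-205.

Tl-203: 29.520%, Tl-205: 70.480%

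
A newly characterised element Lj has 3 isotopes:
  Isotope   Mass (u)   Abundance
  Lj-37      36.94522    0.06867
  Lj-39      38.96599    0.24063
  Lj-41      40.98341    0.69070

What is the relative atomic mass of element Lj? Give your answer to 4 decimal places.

40.2207 u

Ar = Σ fᵢ·mᵢ = 0.06867 × 36.94522 + 0.24063 × 38.96599 + 0.69070 × 40.98341
= 2.537028 + 9.376386 + 28.307241 = 40.220655 u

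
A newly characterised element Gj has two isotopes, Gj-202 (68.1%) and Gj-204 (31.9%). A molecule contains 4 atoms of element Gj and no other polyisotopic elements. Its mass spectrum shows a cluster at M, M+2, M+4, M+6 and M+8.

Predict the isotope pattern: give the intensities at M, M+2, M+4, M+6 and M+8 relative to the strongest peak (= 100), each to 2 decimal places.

Each Gj atom is independently Gj-202 (p = 0.681) or Gj-204 (q = 0.319); the cluster is the binomial expansion (p + q)^4.
P(M) = 0.681^4 = 0.215074
P(M+2) = 4 × 0.681^3 × 0.319^1 = 0.402988
P(M+4) = 6 × 0.681^2 × 0.319^2 = 0.283157
P(M+6) = 4 × 0.681^1 × 0.319^3 = 0.088426
P(M+8) = 0.319^4 = 0.010355
The M+2 peak is largest (0.402988); scaling to 100 gives 53.37 : 100.00 : 70.26 : 21.94 : 2.57.

53.37 : 100.00 : 70.26 : 21.94 : 2.57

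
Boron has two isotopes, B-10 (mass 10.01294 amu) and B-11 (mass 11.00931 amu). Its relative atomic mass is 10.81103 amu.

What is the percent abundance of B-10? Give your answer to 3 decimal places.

19.900%

Writing the weighted mean with unknown fraction x of B-10:
10.01294·x + 11.00931·(1 − x) = 10.81103
(10.01294 − 11.00931)·x = 10.81103 − 11.00931
x = -0.19828 / -0.99637 = 0.19900 → 19.900% B-10, 80.100% B-11.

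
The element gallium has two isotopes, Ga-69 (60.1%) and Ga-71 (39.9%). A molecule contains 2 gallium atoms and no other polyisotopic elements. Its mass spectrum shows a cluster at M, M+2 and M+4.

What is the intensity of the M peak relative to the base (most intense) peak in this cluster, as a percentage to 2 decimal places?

75.31%

Binomial terms of (0.601 + 0.399)^2: M 0.3612, M+2 0.4796, M+4 0.1592 → M+2 is the base peak.
P(M+2) = C(2,1) × 0.601^1 × 0.399^1 = 2 × 0.6010 × 0.3990 = 0.479598 (base)
P(M) = C(2,0) × 0.601^2 × 0.399^0 = 1 × 0.361201 × 1.0000 = 0.361201
Relative intensity = 0.361201 / 0.479598 × 100 = 75.31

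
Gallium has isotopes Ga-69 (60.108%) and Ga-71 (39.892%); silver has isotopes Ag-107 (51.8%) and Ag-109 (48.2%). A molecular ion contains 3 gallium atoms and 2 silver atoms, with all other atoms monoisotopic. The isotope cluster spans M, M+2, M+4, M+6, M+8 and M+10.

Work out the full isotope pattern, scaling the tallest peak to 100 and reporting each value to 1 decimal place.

17.0 : 65.4 : 100.0 : 75.9 : 28.6 : 4.3

Gallium pattern (n=3): 0.2171685 : 0.432386 : 0.2869625 : 0.063483
Silver pattern (n=2): 0.268324 : 0.499352 : 0.232324
Convolve the two distributions (both contribute in 2-u steps):
  M: 0.2171685×0.268324 = 0.058272
  M+2: 0.2171685×0.499352 + 0.432386×0.268324 = 0.224463
  M+4: 0.2171685×0.232324 + 0.432386×0.499352 + 0.2869625×0.268324 = 0.343365
  M+6: 0.432386×0.232324 + 0.2869625×0.499352 + 0.063483×0.268324 = 0.260783
  M+8: 0.2869625×0.232324 + 0.063483×0.499352 = 0.098369
  M+10: 0.063483×0.232324 = 0.014749
Scale to base peak (0.343365) = 100: 17.0 : 65.4 : 100.0 : 75.9 : 28.6 : 4.3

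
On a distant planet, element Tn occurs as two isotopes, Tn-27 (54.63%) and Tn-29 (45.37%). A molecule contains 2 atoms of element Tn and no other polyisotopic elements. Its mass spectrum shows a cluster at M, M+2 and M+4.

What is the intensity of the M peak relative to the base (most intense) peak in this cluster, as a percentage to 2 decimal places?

Term probabilities: M 0.2984, M+2 0.4957, M+4 0.2058. Base peak = M+2.
P(M+2) = C(2,1) × 0.5463^1 × 0.4537^1 = 2 × 0.5463 × 0.4537 = 0.495713 (base)
P(M) = C(2,0) × 0.5463^2 × 0.4537^0 = 1 × 0.29844369 × 1.0000 = 0.298444
Relative intensity = 0.298444 / 0.495713 × 100 = 60.20

60.20%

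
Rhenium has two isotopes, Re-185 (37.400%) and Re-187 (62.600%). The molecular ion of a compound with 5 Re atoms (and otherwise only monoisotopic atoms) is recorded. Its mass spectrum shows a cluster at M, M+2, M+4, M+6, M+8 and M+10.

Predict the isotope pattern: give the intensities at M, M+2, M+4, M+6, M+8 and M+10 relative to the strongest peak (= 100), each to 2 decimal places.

The 5 Re atoms are independent, so intensities follow the terms of (0.37400 + 0.62600)^5.
P(M) = 0.37400^5 = 0.007317
P(M+2) = 5 × 0.37400^4 × 0.62600^1 = 0.061239
P(M+4) = 10 × 0.37400^3 × 0.62600^2 = 0.205005
P(M+6) = 10 × 0.37400^2 × 0.62600^3 = 0.343136
P(M+8) = 5 × 0.37400^1 × 0.62600^4 = 0.287170
P(M+10) = 0.62600^5 = 0.096133
The M+6 peak is largest (0.343136); scaling to 100 gives 2.13 : 17.85 : 59.74 : 100.00 : 83.69 : 28.02.

2.13 : 17.85 : 59.74 : 100.00 : 83.69 : 28.02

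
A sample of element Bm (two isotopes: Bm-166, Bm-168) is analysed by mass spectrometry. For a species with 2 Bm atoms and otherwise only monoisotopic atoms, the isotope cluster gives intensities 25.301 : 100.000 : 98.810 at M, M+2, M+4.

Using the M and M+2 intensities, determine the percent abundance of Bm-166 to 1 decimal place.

Let p = fractional abundance of Bm-166. I(M+2)/I(M) = [C(2,1)·p^1·(1−p)] / p^2 = 2·(1−p)/p = 100.000/25.301 = 3.9524
(1−p)/p = 3.9524/2 = 1.9762  ⇒  p = 1/(1 + 1.9762) = 0.3360
Bm-166: 33.6%, Bm-168: 66.4%.

33.6%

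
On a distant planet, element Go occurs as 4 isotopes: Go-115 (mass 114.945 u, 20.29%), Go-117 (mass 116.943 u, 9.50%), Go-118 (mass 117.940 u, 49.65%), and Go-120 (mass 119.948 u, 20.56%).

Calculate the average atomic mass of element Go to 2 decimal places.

Weight each isotope mass by its fractional abundance: 0.2029 × 114.945 + 0.0950 × 116.943 + 0.4965 × 117.940 + 0.2056 × 119.948
= 23.3223 + 11.1096 + 58.5572 + 24.6613 = 117.6504 u

117.65 u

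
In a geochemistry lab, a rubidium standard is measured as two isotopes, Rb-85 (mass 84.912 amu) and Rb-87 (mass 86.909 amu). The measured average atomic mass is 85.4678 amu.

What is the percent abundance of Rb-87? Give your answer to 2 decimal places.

27.83%

Writing the weighted mean with unknown fraction x of Rb-85:
84.912·x + 86.909·(1 − x) = 85.4678
(84.912 − 86.909)·x = 85.4678 − 86.909
x = -1.4412 / -1.997 = 0.72168 → 72.17% Rb-85, 27.83% Rb-87.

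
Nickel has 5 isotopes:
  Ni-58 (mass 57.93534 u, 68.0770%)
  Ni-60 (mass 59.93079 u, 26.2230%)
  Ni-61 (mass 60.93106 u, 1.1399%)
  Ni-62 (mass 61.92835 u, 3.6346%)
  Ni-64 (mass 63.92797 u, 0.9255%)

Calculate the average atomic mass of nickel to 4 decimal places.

Weight each isotope mass by its fractional abundance: 0.680770 × 57.93534 + 0.262230 × 59.93079 + 0.011399 × 60.93106 + 0.036346 × 61.92835 + 0.009255 × 63.92797
= 39.440641 + 15.715651 + 0.694553 + 2.250848 + 0.591653 = 58.693346 u

58.6933 u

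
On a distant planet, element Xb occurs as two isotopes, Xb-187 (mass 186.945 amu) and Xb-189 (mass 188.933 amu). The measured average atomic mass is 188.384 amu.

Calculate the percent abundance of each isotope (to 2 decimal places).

Xb-187: 27.62%, Xb-189: 72.38%

Writing the weighted mean with unknown fraction x of Xb-187:
186.945·x + 188.933·(1 − x) = 188.384
(186.945 − 188.933)·x = 188.384 − 188.933
x = -0.549 / -1.988 = 0.27616 → 27.62% Xb-187, 72.38% Xb-189.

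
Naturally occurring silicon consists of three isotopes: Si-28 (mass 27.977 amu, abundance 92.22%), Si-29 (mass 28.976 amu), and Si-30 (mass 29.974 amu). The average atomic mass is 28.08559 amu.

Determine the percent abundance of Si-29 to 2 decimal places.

4.69%

The remaining 7.78% is split between Si-29 (fraction x) and Si-30 (fraction 0.0778 − x).
Substituting: 28.976x + 29.974(0.0778 − x) = 2.2852006
(28.976 − 29.974)x = -0.0467766  ⇒  x = 0.04687, y = 0.03093
Si-29: 4.69%, Si-30: 3.09%.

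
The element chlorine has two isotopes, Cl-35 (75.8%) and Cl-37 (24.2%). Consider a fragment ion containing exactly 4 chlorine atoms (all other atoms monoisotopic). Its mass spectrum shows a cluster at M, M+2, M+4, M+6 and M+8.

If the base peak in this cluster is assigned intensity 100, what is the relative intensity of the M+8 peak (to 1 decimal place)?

0.8

(0.758 + 0.242)^4 gives M 0.3301, M+2 0.4216, M+4 0.2019, M+6 0.0430, M+8 0.0034; the largest is M+2.
P(M+2) = C(4,1) × 0.758^3 × 0.242^1 = 4 × 0.43551951 × 0.2420 = 0.421583 (base)
P(M+8) = C(4,4) × 0.758^0 × 0.242^4 = 1 × 1.0000 × 0.00342974 = 0.003430
Relative intensity = 0.003430 / 0.421583 × 100 = 0.8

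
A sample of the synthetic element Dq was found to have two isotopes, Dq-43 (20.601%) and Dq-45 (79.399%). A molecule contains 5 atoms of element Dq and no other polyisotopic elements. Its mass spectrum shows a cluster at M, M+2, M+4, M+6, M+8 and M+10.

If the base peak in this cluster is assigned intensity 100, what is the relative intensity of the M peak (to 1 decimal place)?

0.1

Term probabilities: M 0.0004, M+2 0.0072, M+4 0.0551, M+6 0.2124, M+8 0.4094, M+10 0.3156. Base peak = M+8.
P(M+8) = C(5,4) × 0.20601^1 × 0.79399^4 = 5 × 0.20601 × 0.39742953 = 0.409372 (base)
P(M) = C(5,0) × 0.20601^5 × 0.79399^0 = 1 × 0.00037106 × 1.0000 = 0.000371
Relative intensity = 0.000371 / 0.409372 × 100 = 0.1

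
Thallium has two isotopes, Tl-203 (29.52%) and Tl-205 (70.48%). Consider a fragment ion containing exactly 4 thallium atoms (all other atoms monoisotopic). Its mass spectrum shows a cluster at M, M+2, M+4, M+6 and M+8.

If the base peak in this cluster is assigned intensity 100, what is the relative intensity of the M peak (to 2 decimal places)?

Binomial terms of (0.2952 + 0.7048)^4: M 0.0076, M+2 0.0725, M+4 0.2597, M+6 0.4134, M+8 0.2468 → M+6 is the base peak.
P(M+6) = C(4,3) × 0.2952^1 × 0.7048^3 = 4 × 0.2952 × 0.35010449 = 0.413403 (base)
P(M) = C(4,0) × 0.2952^4 × 0.7048^0 = 1 × 0.00759391 × 1.0000 = 0.007594
Relative intensity = 0.007594 / 0.413403 × 100 = 1.84

1.84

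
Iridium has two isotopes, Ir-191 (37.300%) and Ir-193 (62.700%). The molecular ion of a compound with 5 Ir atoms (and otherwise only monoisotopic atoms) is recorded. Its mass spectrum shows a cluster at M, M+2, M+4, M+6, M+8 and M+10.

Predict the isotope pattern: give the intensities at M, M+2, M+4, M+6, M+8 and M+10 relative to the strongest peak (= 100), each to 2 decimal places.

Expanding (0.37300 + 0.62700)^5:
P(M) = 0.37300^5 = 0.007220
P(M+2) = 5 × 0.37300^4 × 0.62700^1 = 0.060684
P(M+4) = 10 × 0.37300^3 × 0.62700^2 = 0.204015
P(M+6) = 10 × 0.37300^2 × 0.62700^3 = 0.342942
P(M+8) = 5 × 0.37300^1 × 0.62700^4 = 0.288237
P(M+10) = 0.62700^5 = 0.096903
The M+6 peak is largest (0.342942); scaling to 100 gives 2.11 : 17.70 : 59.49 : 100.00 : 84.05 : 28.26.

2.11 : 17.70 : 59.49 : 100.00 : 84.05 : 28.26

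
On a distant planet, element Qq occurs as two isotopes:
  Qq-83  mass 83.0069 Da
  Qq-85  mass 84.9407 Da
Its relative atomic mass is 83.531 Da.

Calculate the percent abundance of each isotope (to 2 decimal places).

Qq-83: 72.90%, Qq-85: 27.10%

Writing the weighted mean with unknown fraction x of Qq-83:
83.0069·x + 84.9407·(1 − x) = 83.531
(83.0069 − 84.9407)·x = 83.531 − 84.9407
x = -1.4097 / -1.9338 = 0.72898 → 72.90% Qq-83, 27.10% Qq-85.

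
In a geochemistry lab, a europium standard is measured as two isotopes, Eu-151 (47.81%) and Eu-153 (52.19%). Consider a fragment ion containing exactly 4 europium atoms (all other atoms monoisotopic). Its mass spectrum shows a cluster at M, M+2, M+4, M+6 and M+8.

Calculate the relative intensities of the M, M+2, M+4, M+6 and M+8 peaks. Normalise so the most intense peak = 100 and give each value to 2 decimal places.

13.99 : 61.07 : 100.00 : 72.77 : 19.86

Each Eu atom is independently Eu-151 (p = 0.4781) or Eu-153 (q = 0.5219); the cluster is the binomial expansion (p + q)^4.
P(M) = 0.4781^4 = 0.052249
P(M+2) = 4 × 0.4781^3 × 0.5219^1 = 0.228141
P(M+4) = 6 × 0.4781^2 × 0.5219^2 = 0.373563
P(M+6) = 4 × 0.4781^1 × 0.5219^3 = 0.271857
P(M+8) = 0.5219^4 = 0.074191
The M+4 peak is largest (0.373563); scaling to 100 gives 13.99 : 61.07 : 100.00 : 72.77 : 19.86.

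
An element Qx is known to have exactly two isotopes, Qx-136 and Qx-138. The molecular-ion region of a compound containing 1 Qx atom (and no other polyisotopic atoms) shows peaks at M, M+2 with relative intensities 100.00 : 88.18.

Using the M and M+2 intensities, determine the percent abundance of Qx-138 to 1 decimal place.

46.9%

Let p = fractional abundance of Qx-136. I(M+2)/I(M) = [C(1,1)·p^0·(1−p)] / p^1 = 1·(1−p)/p = 88.18/100.00 = 0.8818
(1−p)/p = 0.8818/1 = 0.8818  ⇒  p = 1/(1 + 0.8818) = 0.5314
Qx-136: 53.1%, Qx-138: 46.9%.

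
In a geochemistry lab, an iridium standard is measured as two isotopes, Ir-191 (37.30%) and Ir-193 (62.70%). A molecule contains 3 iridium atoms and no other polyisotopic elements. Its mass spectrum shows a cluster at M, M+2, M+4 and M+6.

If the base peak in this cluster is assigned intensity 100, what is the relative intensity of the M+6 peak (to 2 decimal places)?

(0.3730 + 0.6270)^3 gives M 0.0519, M+2 0.2617, M+4 0.4399, M+6 0.2465; the largest is M+4.
P(M+4) = C(3,2) × 0.3730^1 × 0.6270^2 = 3 × 0.3730 × 0.393129 = 0.439911 (base)
P(M+6) = C(3,3) × 0.3730^0 × 0.6270^3 = 1 × 1.0000 × 0.24649188 = 0.246492
Relative intensity = 0.246492 / 0.439911 × 100 = 56.03

56.03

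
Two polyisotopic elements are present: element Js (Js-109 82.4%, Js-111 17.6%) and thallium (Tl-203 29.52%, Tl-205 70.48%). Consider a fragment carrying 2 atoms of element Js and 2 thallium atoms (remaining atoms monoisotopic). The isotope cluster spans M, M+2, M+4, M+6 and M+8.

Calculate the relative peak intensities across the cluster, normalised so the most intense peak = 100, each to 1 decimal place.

Element Js pattern (n=2): 0.678976 : 0.290048 : 0.030976
Thallium pattern (n=2): 0.08714304 : 0.41611392 : 0.49674304
Convolve the two distributions (both contribute in 2-u steps):
  M: 0.678976×0.08714304 = 0.059168
  M+2: 0.678976×0.41611392 + 0.290048×0.08714304 = 0.307807
  M+4: 0.678976×0.49674304 + 0.290048×0.41611392 + 0.030976×0.08714304 = 0.460669
  M+6: 0.290048×0.49674304 + 0.030976×0.41611392 = 0.156969
  M+8: 0.030976×0.49674304 = 0.015387
Scale to base peak (0.460669) = 100: 12.8 : 66.8 : 100.0 : 34.1 : 3.3

12.8 : 66.8 : 100.0 : 34.1 : 3.3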